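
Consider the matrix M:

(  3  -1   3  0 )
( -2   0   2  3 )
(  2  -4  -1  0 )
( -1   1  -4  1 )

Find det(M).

154

Expand along column 4 (it has 2 zeros):
  + (3) · M_24   where M_24 = det([3 -1 3; 2 -4 -1; -1 1 -4]) = 36
  + (1) · M_44   where M_44 = det([3 -1 3; -2 0 2; 2 -4 -1]) = 46
det = (+1)·(3)·(36) + (+1)·(1)·(46) = 154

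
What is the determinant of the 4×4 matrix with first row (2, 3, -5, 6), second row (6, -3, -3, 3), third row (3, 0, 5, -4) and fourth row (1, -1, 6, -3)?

-510

Expand along row 3 (it has 1 zero):
  + (3) · M_31   where M_31 = det([3 -5 6; -3 -3 3; -1 6 -3]) = -93
  + (5) · M_33   where M_33 = det([2 3 6; 6 -3 3; 1 -1 -3]) = 69
  − (-4) · M_34   where M_34 = det([2 3 -5; 6 -3 -3; 1 -1 6]) = -144
det = (+1)·(3)·(-93) + (+1)·(5)·(69) + (-1)·(-4)·(-144) = -510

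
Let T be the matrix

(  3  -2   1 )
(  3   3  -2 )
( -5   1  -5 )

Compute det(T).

Expand along row 1:
  + 3 · |3 -2; 1 -5| = 3·(-15 − (-2)) = -39
  − (-2) · |3 -2; -5 -5| = −(-2)·(-15 − 10) = -50
  + 1 · |3 3; -5 1| = 1·(3 − (-15)) = 18
Sum: (-39) + (-50) + (18) = -71

-71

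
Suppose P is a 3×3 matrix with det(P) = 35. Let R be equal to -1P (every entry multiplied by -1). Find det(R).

For a 3×3 matrix, det(-1P) = (-1)^3·det(P) = -1·det(P).
det(R) = (-1)·(35) = -35

|R| = -35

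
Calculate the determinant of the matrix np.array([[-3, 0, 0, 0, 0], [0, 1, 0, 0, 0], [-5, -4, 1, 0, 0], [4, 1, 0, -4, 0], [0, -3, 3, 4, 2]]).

The determinant is 24.

The matrix is lower triangular, so the determinant is the product of the diagonal entries:
det = (-3) · (1) · (1) · (-4) · (2) = 24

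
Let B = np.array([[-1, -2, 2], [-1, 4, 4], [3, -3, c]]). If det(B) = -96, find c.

c = 7

Expanding along the column containing c, det(B) is linear in c: det(B) = (-6)·c + (-54).
Set (-6)·c + (-54) = -96  ⇒  (-6)·c = -42  ⇒  c = 7.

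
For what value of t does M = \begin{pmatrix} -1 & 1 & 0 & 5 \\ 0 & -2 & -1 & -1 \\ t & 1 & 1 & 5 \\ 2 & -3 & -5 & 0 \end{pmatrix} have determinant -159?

-7

Expanding along the column containing t, det(M) is linear in t: det(M) = (30)·t + (51).
Set (30)·t + (51) = -159  ⇒  (30)·t = -210  ⇒  t = -7.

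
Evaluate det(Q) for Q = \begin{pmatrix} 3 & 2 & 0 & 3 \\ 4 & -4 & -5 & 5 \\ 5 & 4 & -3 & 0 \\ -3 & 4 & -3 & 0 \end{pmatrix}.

Expand along column 4 (it has 2 zeros):
  − (3) · M_14   where M_14 = det([4 -4 -5; 5 4 -3; -3 4 -3]) = -256
  + (5) · M_24   where M_24 = det([3 2 0; 5 4 -3; -3 4 -3]) = 48
det = (-1)·(3)·(-256) + (+1)·(5)·(48) = 1008

1008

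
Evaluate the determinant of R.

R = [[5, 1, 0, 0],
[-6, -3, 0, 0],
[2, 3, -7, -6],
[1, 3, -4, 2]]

det(R) = 342

R is block lower-triangular with a 2×2 block and a 2×2 block on the diagonal, so its determinant equals the product of the determinants of the diagonal blocks.
det of the 2×2 block = -9
det of the 2×2 block = -38
det = (-9)·(-38) = 342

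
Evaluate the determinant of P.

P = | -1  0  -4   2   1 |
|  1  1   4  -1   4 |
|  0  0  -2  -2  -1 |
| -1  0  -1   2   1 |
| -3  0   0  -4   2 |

|P| = -24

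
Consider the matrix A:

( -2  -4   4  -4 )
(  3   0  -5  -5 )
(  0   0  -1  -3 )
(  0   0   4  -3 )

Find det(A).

det(A) = 180

A is block upper-triangular with a 2×2 block and a 2×2 block on the diagonal, so its determinant equals the product of the determinants of the diagonal blocks.
det of the 2×2 block = 12
det of the 2×2 block = 15
det = (12)·(15) = 180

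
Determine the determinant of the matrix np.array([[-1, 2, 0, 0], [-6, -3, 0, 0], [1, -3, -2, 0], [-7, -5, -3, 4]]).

-120

The matrix is block lower-triangular with a 2×2 block and a 2×2 block on the diagonal, so its determinant equals the product of the determinants of the diagonal blocks.
det of the 2×2 block = 15
det of the 2×2 block = -8
det = (15)·(-8) = -120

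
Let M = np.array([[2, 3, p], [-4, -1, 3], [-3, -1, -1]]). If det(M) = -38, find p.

Expanding along the column containing p, det(M) is linear in p: det(M) = (1)·p + (-31).
Set (1)·p + (-31) = -38  ⇒  (1)·p = -7  ⇒  p = -7.

p = -7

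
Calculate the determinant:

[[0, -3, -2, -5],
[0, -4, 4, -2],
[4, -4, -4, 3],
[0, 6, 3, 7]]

Expand along column 1 (it has 3 zeros):
  + (4) · M_31   where M_31 = det([-3 -2 -5; -4 4 -2; 6 3 7]) = 46
det = (+1)·(4)·(46) = 184

The determinant is 184.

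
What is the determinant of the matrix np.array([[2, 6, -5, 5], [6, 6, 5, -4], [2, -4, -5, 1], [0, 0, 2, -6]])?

Expand along row 4 (it has 2 zeros):
  − (2) · M_43   where M_43 = det([2 6 5; 6 6 -4; 2 -4 1]) = -284
  + (-6) · M_44   where M_44 = det([2 6 -5; 6 6 5; 2 -4 -5]) = 400
det = (-1)·(2)·(-284) + (+1)·(-6)·(400) = -1832

The determinant is -1832.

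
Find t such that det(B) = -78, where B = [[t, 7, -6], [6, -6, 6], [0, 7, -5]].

Expanding along the row containing t, det(B) is linear in t: det(B) = (-12)·t + (-42).
Set (-12)·t + (-42) = -78  ⇒  (-12)·t = -36  ⇒  t = 3.

t = 3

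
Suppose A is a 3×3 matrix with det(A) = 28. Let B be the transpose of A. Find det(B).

det(Aᵀ) = det(A).
det(B) = (1)·(28) = 28

28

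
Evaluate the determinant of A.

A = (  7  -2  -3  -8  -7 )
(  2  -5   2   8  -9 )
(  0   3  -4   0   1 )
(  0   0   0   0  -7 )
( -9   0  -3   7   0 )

-17024

Expand along row 4 (it has 4 zeros):
  − (-7) · M_45   where M_45 = det([7 -2 -3 -8; 2 -5 2 8; 0 3 -4 0; -9 0 -3 7]) = -2432
det = (-1)·(-7)·(-2432) = -17024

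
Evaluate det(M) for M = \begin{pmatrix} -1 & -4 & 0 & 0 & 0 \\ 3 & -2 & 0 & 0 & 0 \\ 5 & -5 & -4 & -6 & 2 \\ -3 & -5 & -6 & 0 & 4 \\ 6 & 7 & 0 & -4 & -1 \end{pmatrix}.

M is block lower-triangular with a 2×2 block and a 3×3 block on the diagonal, so its determinant equals the product of the determinants of the diagonal blocks.
det of the 2×2 block = 14
det of the 3×3 block = 20
det = (14)·(20) = 280

The determinant is 280.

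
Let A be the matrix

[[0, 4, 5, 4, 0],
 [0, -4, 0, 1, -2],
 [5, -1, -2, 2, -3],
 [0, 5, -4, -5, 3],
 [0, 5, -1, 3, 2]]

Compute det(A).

det(A) = 555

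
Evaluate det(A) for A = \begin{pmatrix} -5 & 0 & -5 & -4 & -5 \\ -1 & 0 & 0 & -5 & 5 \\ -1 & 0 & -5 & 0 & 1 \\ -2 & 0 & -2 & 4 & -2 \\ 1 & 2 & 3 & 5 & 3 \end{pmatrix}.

det(A) = -1456

Expand along column 2 (it has 4 zeros):
  − (2) · M_52   where M_52 = det([-5 -5 -4 -5; -1 0 -5 5; -1 -5 0 1; -2 -2 4 -2]) = 728
det = (-1)·(2)·(728) = -1456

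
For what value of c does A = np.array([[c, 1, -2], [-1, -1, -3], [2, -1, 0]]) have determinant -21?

Expanding along the column containing c, det(A) is linear in c: det(A) = (-3)·c + (-12).
Set (-3)·c + (-12) = -21  ⇒  (-3)·c = -9  ⇒  c = 3.

c = 3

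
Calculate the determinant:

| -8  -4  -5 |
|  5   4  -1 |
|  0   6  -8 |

-102

Expand along column 1:
  + (-8) · |4 -1; 6 -8| = (-8)·(-32 − (-6)) = 208
  − 5 · |-4 -5; 6 -8| = −5·(32 − (-30)) = -310
Sum: (208) + (-310) = -102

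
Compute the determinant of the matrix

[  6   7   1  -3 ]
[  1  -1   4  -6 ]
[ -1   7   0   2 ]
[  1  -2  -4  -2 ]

The determinant is 1200.

Expand along row 3 (it has 1 zero):
  + (-1) · M_31   where M_31 = det([7 1 -3; -1 4 -6; -2 -4 -2]) = -250
  − (7) · M_32   where M_32 = det([6 1 -3; 1 4 -6; 1 -4 -2]) = -172
  − (2) · M_34   where M_34 = det([6 7 1; 1 -1 4; 1 -2 -4]) = 127
det = (+1)·(-1)·(-250) + (-1)·(7)·(-172) + (-1)·(2)·(127) = 1200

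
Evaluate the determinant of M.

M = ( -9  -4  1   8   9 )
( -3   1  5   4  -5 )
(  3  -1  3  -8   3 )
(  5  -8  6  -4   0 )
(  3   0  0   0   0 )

Expand along row 5 (it has 4 zeros):
  + (3) · M_51   where M_51 = det([-4 1 8 9; 1 5 4 -5; -1 3 -8 3; -8 6 -4 0]) = -5520
det = (+1)·(3)·(-5520) = -16560

det(M) = -16560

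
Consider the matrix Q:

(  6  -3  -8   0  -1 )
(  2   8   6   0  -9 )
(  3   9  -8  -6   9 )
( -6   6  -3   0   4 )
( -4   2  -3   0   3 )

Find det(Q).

5400

Expand along column 4 (it has 4 zeros):
  − (-6) · M_34   where M_34 = det([6 -3 -8 -1; 2 8 6 -9; -6 6 -3 4; -4 2 -3 3]) = 900
det = (-1)·(-6)·(900) = 5400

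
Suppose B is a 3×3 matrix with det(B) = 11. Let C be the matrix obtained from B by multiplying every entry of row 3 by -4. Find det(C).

det(C) = -44

Scaling one row by -4 multiplies the determinant by -4.
det(C) = (-4)·(11) = -44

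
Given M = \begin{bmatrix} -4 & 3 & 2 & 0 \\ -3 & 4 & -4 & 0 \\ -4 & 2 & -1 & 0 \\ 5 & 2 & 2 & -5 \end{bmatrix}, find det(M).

The determinant is -215.

Expand along column 4 (it has 3 zeros):
  + (-5) · M_44   where M_44 = det([-4 3 2; -3 4 -4; -4 2 -1]) = 43
det = (+1)·(-5)·(43) = -215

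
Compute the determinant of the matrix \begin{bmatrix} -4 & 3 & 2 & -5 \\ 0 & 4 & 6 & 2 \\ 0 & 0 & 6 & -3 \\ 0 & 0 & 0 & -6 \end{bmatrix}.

The matrix is upper triangular, so the determinant is the product of the diagonal entries:
det = (-4) · (4) · (6) · (-6) = 576

576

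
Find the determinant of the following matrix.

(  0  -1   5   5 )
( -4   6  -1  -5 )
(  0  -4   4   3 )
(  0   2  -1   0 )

28

Expand along column 1 (it has 3 zeros):
  − (-4) · M_21   where M_21 = det([-1 5 5; -4 4 3; 2 -1 0]) = 7
det = (-1)·(-4)·(7) = 28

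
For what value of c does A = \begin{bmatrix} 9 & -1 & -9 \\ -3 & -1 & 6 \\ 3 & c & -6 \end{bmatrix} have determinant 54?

-1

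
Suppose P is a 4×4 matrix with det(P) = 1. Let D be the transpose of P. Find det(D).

det(Pᵀ) = det(P).
det(D) = (1)·(1) = 1

1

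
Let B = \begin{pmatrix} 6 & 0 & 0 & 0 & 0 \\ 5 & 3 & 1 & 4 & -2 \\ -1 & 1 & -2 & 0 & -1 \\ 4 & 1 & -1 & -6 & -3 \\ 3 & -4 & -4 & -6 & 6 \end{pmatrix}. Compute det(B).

The determinant is 948.

Expand along row 1 (it has 4 zeros):
  + (6) · M_11   where M_11 = det([3 1 4 -2; 1 -2 0 -1; 1 -1 -6 -3; -4 -4 -6 6]) = 158
det = (+1)·(6)·(158) = 948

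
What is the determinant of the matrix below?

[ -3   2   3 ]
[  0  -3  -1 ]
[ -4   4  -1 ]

-49

Expand along row 2:
  + (-3) · |-3 3; -4 -1| = (-3)·(3 − (-12)) = -45
  − (-1) · |-3 2; -4 4| = −(-1)·(-12 − (-8)) = -4
Sum: (-45) + (-4) = -49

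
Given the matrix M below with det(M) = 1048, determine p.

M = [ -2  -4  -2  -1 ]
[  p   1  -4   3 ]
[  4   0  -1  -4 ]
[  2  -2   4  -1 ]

8

Expanding along the row containing p, det(M) is linear in p: det(M) = (82)·p + (392).
Set (82)·p + (392) = 1048  ⇒  (82)·p = 656  ⇒  p = 8.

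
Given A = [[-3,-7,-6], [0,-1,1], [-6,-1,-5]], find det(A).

The determinant is 60.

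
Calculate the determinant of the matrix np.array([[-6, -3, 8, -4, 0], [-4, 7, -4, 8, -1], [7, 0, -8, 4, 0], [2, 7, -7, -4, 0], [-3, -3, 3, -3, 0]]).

Expand along column 5 (it has 4 zeros):
  − (-1) · M_25   where M_25 = det([-6 -3 8 -4; 7 0 -8 4; 2 7 -7 -4; -3 -3 3 -3]) = -183
det = (-1)·(-1)·(-183) = -183

-183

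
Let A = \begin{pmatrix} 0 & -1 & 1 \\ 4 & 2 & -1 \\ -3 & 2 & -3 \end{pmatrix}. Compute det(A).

-1

Expand along column 1:
  − 4 · |-1 1; 2 -3| = −4·(3 − 2) = -4
  + (-3) · |-1 1; 2 -1| = (-3)·(1 − 2) = 3
Sum: (-4) + (3) = -1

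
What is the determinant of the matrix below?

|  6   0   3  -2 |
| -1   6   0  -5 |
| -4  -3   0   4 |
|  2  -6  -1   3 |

-135

Expand along column 3 (it has 2 zeros):
  + (3) · M_13   where M_13 = det([-1 6 -5; -4 -3 4; 2 -6 3]) = -45
  − (-1) · M_43   where M_43 = det([6 0 -2; -1 6 -5; -4 -3 4]) = 0
det = (+1)·(3)·(-45) + (-1)·(-1)·(0) = -135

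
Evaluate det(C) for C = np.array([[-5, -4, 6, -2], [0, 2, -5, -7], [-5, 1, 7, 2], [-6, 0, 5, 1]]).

Expand along row 2 (it has 1 zero):
  + (2) · M_22   where M_22 = det([-5 6 -2; -5 7 2; -6 5 1]) = -61
  − (-5) · M_23   where M_23 = det([-5 -4 -2; -5 1 2; -6 0 1]) = 11
  + (-7) · M_24   where M_24 = det([-5 -4 6; -5 1 7; -6 0 5]) = 79
det = (+1)·(2)·(-61) + (-1)·(-5)·(11) + (+1)·(-7)·(79) = -620

The determinant is -620.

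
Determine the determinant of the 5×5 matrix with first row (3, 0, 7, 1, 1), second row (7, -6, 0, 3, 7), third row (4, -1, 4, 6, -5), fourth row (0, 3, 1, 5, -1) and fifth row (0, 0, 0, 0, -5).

Expand along row 5 (it has 4 zeros):
  + (-5) · M_55   where M_55 = det([3 0 7 1; 7 -6 0 3; 4 -1 4 6; 0 3 1 5]) = -337
det = (+1)·(-5)·(-337) = 1685

1685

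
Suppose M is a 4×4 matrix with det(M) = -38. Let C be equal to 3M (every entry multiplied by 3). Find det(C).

For a 4×4 matrix, det(3M) = 3^4·det(M) = 81·det(M).
det(C) = (81)·(-38) = -3078

The determinant is -3078.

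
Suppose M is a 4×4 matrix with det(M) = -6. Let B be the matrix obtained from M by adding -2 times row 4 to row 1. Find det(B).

Adding a multiple of one row to another leaves the determinant unchanged.
det(B) = (1)·(-6) = -6

-6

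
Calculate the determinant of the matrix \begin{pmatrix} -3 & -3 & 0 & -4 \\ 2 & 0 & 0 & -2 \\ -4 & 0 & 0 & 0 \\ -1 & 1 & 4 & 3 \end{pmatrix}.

Expand along row 3 (it has 3 zeros):
  + (-4) · M_31   where M_31 = det([-3 0 -4; 0 0 -2; 1 4 3]) = -24
det = (+1)·(-4)·(-24) = 96

96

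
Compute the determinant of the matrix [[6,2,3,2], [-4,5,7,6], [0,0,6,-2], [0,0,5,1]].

608

The matrix is block upper-triangular with a 2×2 block and a 2×2 block on the diagonal, so its determinant equals the product of the determinants of the diagonal blocks.
det of the 2×2 block = 38
det of the 2×2 block = 16
det = (38)·(16) = 608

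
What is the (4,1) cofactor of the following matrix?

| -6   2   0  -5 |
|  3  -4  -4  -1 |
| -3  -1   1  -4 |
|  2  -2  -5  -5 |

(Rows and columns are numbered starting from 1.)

-74

Delete row 4 and column 1; the remaining 3×3 submatrix is [2 0 -5; -4 -4 -1; -1 1 -4].
Its determinant is 74.
The cofactor carries sign (−1)^(4+1) = −1, so C_{4,1} = −(74) = -74.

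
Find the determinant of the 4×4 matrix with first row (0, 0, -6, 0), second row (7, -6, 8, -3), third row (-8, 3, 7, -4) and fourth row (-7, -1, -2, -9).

Expand along row 1 (it has 3 zeros):
  + (-6) · M_13   where M_13 = det([7 -6 -3; -8 3 -4; -7 -1 -9]) = -40
det = (+1)·(-6)·(-40) = 240

240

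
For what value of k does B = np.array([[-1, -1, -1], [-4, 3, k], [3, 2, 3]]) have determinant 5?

k = -9

Expanding along the column containing k, det(B) is linear in k: det(B) = (-1)·k + (-4).
Set (-1)·k + (-4) = 5  ⇒  (-1)·k = 9  ⇒  k = -9.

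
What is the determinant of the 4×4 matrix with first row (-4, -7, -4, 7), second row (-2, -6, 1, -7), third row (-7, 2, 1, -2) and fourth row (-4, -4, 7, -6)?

Expand along row 1:
  + (-4) · M_11   where M_11 = det([-6 1 -7; 2 1 -2; -4 7 -6]) = -154
  − (-7) · M_12   where M_12 = det([-2 1 -7; -7 1 -2; -4 7 -6]) = 265
  + (-4) · M_13   where M_13 = det([-2 -6 -7; -7 2 -2; -4 -4 -6]) = -8
  − (7) · M_14   where M_14 = det([-2 -6 1; -7 2 1; -4 -4 7]) = -270
det = (+1)·(-4)·(-154) + (-1)·(-7)·(265) + (+1)·(-4)·(-8) + (-1)·(7)·(-270) = 4393

The determinant is 4393.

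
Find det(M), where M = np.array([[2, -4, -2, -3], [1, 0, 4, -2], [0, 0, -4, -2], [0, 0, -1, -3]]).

|M| = 40

M is block upper-triangular with a 2×2 block and a 2×2 block on the diagonal, so its determinant equals the product of the determinants of the diagonal blocks.
det of the 2×2 block = 4
det of the 2×2 block = 10
det = (4)·(10) = 40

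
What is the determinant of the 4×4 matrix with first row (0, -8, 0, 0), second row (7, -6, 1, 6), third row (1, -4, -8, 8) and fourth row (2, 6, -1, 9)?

-2808

Expand along row 1 (it has 3 zeros):
  − (-8) · M_12   where M_12 = det([7 1 6; 1 -8 8; 2 -1 9]) = -351
det = (-1)·(-8)·(-351) = -2808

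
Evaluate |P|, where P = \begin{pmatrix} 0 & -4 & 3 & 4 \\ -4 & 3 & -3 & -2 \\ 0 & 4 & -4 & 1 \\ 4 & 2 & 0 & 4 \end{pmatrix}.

Expand along column 1 (it has 2 zeros):
  − (-4) · M_21   where M_21 = det([-4 3 4; 4 -4 1; 2 0 4]) = 54
  − (4) · M_41   where M_41 = det([-4 3 4; 3 -3 -2; 4 -4 1]) = 11
det = (-1)·(-4)·(54) + (-1)·(4)·(11) = 172

The determinant is 172.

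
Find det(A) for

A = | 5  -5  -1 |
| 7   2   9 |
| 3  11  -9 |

-1106

Expand along row 1:
  + 5 · |2 9; 11 -9| = 5·(-18 − 99) = -585
  − (-5) · |7 9; 3 -9| = −(-5)·(-63 − 27) = -450
  + (-1) · |7 2; 3 11| = (-1)·(77 − 6) = -71
Sum: (-585) + (-450) + (-71) = -1106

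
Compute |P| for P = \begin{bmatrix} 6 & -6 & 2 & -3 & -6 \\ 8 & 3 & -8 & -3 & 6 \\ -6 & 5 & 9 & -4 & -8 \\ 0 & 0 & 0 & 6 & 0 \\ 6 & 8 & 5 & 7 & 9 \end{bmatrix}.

|P| = 72348

Expand along row 4 (it has 4 zeros):
  + (6) · M_44   where M_44 = det([6 -6 2 -6; 8 3 -8 6; -6 5 9 -8; 6 8 5 9]) = 12058
det = (+1)·(6)·(12058) = 72348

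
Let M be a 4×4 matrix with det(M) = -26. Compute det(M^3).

The determinant is -17576.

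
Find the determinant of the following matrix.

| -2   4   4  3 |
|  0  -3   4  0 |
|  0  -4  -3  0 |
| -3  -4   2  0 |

Expand along column 4 (it has 3 zeros):
  − (3) · M_14   where M_14 = det([0 -3 4; 0 -4 -3; -3 -4 2]) = -75
det = (-1)·(3)·(-75) = 225

225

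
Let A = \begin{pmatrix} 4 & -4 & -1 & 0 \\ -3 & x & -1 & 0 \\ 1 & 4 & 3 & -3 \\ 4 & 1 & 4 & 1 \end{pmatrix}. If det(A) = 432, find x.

x = 7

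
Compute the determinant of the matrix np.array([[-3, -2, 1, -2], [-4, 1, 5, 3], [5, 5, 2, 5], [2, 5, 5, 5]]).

The determinant is 24.

Expand along row 1:
  + (-3) · M_11   where M_11 = det([1 5 3; 5 2 5; 5 5 5]) = 30
  − (-2) · M_12   where M_12 = det([-4 5 3; 5 2 5; 2 5 5]) = 48
  + (1) · M_13   where M_13 = det([-4 1 3; 5 5 5; 2 5 5]) = 30
  − (-2) · M_14   where M_14 = det([-4 1 5; 5 5 2; 2 5 5]) = -6
det = (+1)·(-3)·(30) + (-1)·(-2)·(48) + (+1)·(1)·(30) + (-1)·(-2)·(-6) = 24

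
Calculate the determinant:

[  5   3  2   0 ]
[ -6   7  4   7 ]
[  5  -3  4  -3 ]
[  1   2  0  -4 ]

-1404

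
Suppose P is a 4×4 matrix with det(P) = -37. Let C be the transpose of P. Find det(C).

det(Pᵀ) = det(P).
det(C) = (1)·(-37) = -37

|C| = -37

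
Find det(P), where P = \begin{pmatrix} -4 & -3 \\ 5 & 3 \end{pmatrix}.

det(P) = (-4)·3 − (-3)·5 = -12 − (-15) = 3

The determinant is 3.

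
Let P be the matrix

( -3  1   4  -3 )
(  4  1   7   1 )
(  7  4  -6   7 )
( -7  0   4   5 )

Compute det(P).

The determinant is 2298.

Expand along row 4 (it has 1 zero):
  − (-7) · M_41   where M_41 = det([1 4 -3; 1 7 1; 4 -6 7]) = 145
  − (4) · M_43   where M_43 = det([-3 1 -3; 4 1 1; 7 4 7]) = -57
  + (5) · M_44   where M_44 = det([-3 1 4; 4 1 7; 7 4 -6]) = 211
det = (-1)·(-7)·(145) + (-1)·(4)·(-57) + (+1)·(5)·(211) = 2298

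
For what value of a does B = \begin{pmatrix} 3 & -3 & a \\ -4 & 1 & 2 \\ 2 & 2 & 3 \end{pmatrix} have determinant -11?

Expanding along the row containing a, det(B) is linear in a: det(B) = (-10)·a + (-51).
Set (-10)·a + (-51) = -11  ⇒  (-10)·a = 40  ⇒  a = -4.

a = -4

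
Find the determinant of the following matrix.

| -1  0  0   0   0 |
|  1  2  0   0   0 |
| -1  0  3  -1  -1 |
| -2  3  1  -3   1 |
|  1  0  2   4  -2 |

16

The matrix is block lower-triangular with a 2×2 block and a 3×3 block on the diagonal, so its determinant equals the product of the determinants of the diagonal blocks.
det of the 2×2 block = -2
det of the 3×3 block = -8
det = (-2)·(-8) = 16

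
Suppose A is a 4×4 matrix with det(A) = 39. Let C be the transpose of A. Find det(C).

det(Aᵀ) = det(A).
det(C) = (1)·(39) = 39

The determinant is 39.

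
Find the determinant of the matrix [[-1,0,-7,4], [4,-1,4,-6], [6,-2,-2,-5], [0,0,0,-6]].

The determinant is -24.

Expand along row 4 (it has 3 zeros):
  + (-6) · M_44   where M_44 = det([-1 0 -7; 4 -1 4; 6 -2 -2]) = 4
det = (+1)·(-6)·(4) = -24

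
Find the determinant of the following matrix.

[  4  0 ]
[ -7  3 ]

12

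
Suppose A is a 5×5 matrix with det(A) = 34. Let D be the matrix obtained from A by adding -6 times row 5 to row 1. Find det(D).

Adding a multiple of one row to another leaves the determinant unchanged.
det(D) = (1)·(34) = 34

|D| = 34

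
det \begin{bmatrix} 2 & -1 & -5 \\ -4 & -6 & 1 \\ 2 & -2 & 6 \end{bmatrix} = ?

Expand along row 1:
  + 2 · |-6 1; -2 6| = 2·(-36 − (-2)) = -68
  − (-1) · |-4 1; 2 6| = −(-1)·(-24 − 2) = -26
  + (-5) · |-4 -6; 2 -2| = (-5)·(8 − (-12)) = -100
Sum: (-68) + (-26) + (-100) = -194

The determinant is -194.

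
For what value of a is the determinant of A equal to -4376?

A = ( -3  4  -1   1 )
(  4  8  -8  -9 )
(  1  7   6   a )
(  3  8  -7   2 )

Expanding along the column containing a, det(A) is linear in a: det(A) = (16)·a + (-4472).
Set (16)·a + (-4472) = -4376  ⇒  (16)·a = 96  ⇒  a = 6.

6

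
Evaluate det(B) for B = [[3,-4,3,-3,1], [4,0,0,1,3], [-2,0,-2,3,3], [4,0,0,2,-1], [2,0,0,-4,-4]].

752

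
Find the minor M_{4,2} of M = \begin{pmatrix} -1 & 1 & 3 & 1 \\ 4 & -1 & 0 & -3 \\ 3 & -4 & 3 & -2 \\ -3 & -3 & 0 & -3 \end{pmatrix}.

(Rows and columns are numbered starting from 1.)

0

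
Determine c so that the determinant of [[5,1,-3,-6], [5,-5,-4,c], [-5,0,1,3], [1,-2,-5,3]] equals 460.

-2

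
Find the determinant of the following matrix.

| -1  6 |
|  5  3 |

det = (-1)·3 − 6·5 = -3 − 30 = -33

-33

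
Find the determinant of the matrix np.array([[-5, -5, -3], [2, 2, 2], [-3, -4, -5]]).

-4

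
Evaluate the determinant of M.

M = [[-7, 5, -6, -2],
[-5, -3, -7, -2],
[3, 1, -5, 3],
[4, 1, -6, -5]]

The determinant is 3591.

Expand along row 1:
  + (-7) · M_11   where M_11 = det([-3 -7 -2; 1 -5 3; 1 -6 -5]) = -183
  − (5) · M_12   where M_12 = det([-5 -7 -2; 3 -5 3; 4 -6 -5]) = -408
  + (-6) · M_13   where M_13 = det([-5 -3 -2; 3 1 3; 4 1 -5]) = -39
  − (-2) · M_14   where M_14 = det([-5 -3 -7; 3 1 -5; 4 1 -6]) = 18
det = (+1)·(-7)·(-183) + (-1)·(5)·(-408) + (+1)·(-6)·(-39) + (-1)·(-2)·(18) = 3591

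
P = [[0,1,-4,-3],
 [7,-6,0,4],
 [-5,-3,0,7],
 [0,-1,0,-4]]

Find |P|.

Expand along column 3 (it has 3 zeros):
  + (-4) · M_13   where M_13 = det([7 -6 4; -5 -3 7; 0 -1 -4]) = 273
det = (+1)·(-4)·(273) = -1092

-1092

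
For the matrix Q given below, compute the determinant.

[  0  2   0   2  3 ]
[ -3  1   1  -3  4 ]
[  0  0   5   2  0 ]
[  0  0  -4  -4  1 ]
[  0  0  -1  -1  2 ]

Q is block upper-triangular with a 2×2 block and a 3×3 block on the diagonal, so its determinant equals the product of the determinants of the diagonal blocks.
det of the 2×2 block = 6
det of the 3×3 block = -21
det = (6)·(-21) = -126

The determinant is -126.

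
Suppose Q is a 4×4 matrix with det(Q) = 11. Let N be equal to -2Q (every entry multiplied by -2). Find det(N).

For a 4×4 matrix, det(-2Q) = (-2)^4·det(Q) = 16·det(Q).
det(N) = (16)·(11) = 176

The determinant is 176.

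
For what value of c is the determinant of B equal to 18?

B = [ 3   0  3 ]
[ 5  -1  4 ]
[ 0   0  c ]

Expanding along the row containing c, det(B) is linear in c: det(B) = (-3)·c + (0).
Set (-3)·c + (0) = 18  ⇒  (-3)·c = 18  ⇒  c = -6.

-6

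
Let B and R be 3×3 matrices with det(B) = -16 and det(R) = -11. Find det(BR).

det(BR) = det(B)·det(R) = (-16)·(-11) = 176

176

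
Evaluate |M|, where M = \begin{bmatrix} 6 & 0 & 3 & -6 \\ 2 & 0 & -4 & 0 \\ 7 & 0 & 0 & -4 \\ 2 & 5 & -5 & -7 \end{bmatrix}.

Expand along column 2 (it has 3 zeros):
  + (5) · M_42   where M_42 = det([6 3 -6; 2 -4 0; 7 0 -4]) = -48
det = (+1)·(5)·(-48) = -240

-240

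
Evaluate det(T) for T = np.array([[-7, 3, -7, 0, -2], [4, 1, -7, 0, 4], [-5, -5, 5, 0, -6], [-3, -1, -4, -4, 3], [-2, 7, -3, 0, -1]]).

Expand along column 4 (it has 4 zeros):
  + (-4) · M_44   where M_44 = det([-7 3 -7 -2; 4 1 -7 4; -5 -5 5 -6; -2 7 -3 -1]) = -1144
det = (+1)·(-4)·(-1144) = 4576

4576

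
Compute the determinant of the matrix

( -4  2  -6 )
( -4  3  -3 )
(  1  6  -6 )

Expand along row 1:
  + (-4) · |3 -3; 6 -6| = (-4)·(-18 − (-18)) = 0
  − 2 · |-4 -3; 1 -6| = −2·(24 − (-3)) = -54
  + (-6) · |-4 3; 1 6| = (-6)·(-24 − 3) = 162
Sum: (0) + (-54) + (162) = 108

108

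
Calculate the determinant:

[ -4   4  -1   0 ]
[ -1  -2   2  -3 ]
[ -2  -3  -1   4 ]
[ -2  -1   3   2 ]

Expand along row 1 (it has 1 zero):
  + (-4) · M_11   where M_11 = det([-2 2 -3; -3 -1 4; -1 3 2]) = 62
  − (4) · M_12   where M_12 = det([-1 2 -3; -2 -1 4; -2 3 2]) = 30
  + (-1) · M_13   where M_13 = det([-1 -2 -3; -2 -3 4; -2 -1 2]) = 22
det = (+1)·(-4)·(62) + (-1)·(4)·(30) + (+1)·(-1)·(22) = -390

The determinant is -390.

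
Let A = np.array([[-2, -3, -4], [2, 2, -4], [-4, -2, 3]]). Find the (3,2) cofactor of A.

Delete row 3 and column 2; the remaining 2×2 submatrix is [-2 -4; 2 -4].
Its determinant is (-2)·(-4) − (-4)·2 = 16.
The cofactor carries sign (−1)^(3+2) = −1, so C_{3,2} = −(16) = -16.

-16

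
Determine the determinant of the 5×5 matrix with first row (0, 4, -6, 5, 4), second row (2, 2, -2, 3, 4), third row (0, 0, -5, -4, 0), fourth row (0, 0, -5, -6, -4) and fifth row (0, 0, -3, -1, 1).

The matrix is block upper-triangular with a 2×2 block and a 3×3 block on the diagonal, so its determinant equals the product of the determinants of the diagonal blocks.
det of the 2×2 block = -8
det of the 3×3 block = -18
det = (-8)·(-18) = 144

144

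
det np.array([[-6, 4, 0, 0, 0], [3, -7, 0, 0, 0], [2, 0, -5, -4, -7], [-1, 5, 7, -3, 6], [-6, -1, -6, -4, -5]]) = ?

The determinant is 3930.

The matrix is block lower-triangular with a 2×2 block and a 3×3 block on the diagonal, so its determinant equals the product of the determinants of the diagonal blocks.
det of the 2×2 block = 30
det of the 3×3 block = 131
det = (30)·(131) = 3930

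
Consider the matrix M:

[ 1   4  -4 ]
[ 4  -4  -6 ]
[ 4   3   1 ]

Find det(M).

Expand along row 1:
  + 1 · |-4 -6; 3 1| = 1·(-4 − (-18)) = 14
  − 4 · |4 -6; 4 1| = −4·(4 − (-24)) = -112
  + (-4) · |4 -4; 4 3| = (-4)·(12 − (-16)) = -112
Sum: (14) + (-112) + (-112) = -210

|M| = -210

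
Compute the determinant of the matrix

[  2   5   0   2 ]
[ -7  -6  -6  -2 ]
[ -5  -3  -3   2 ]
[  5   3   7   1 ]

-129

Expand along row 1 (it has 1 zero):
  + (2) · M_11   where M_11 = det([-6 -6 -2; -3 -3 2; 3 7 1]) = 72
  − (5) · M_12   where M_12 = det([-7 -6 -2; -5 -3 2; 5 7 1]) = 69
  − (2) · M_14   where M_14 = det([-7 -6 -6; -5 -3 -3; 5 3 7]) = -36
det = (+1)·(2)·(72) + (-1)·(5)·(69) + (-1)·(2)·(-36) = -129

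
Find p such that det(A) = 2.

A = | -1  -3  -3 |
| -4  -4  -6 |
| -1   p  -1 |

p = 0

Expanding along the row containing p, det(A) is linear in p: det(A) = (6)·p + (2).
Set (6)·p + (2) = 2  ⇒  (6)·p = 0  ⇒  p = 0.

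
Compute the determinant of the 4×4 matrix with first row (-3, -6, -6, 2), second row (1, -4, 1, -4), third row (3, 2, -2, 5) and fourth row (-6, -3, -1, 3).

-785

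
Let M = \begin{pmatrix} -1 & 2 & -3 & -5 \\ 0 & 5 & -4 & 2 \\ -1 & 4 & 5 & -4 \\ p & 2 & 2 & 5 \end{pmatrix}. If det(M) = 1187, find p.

p = 5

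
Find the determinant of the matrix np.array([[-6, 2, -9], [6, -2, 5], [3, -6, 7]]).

Expand along column 1:
  + (-6) · |-2 5; -6 7| = (-6)·(-14 − (-30)) = -96
  − 6 · |2 -9; -6 7| = −6·(14 − 54) = 240
  + 3 · |2 -9; -2 5| = 3·(10 − 18) = -24
Sum: (-96) + (240) + (-24) = 120

120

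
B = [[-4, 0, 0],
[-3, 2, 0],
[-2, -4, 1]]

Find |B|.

det(B) = -8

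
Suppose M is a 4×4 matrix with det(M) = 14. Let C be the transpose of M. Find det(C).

det(Mᵀ) = det(M).
det(C) = (1)·(14) = 14

14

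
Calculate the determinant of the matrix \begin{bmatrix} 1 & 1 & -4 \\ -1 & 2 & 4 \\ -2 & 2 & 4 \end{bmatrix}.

Expand along column 1:
  + 1 · |2 4; 2 4| = 1·(8 − 8) = 0
  − (-1) · |1 -4; 2 4| = −(-1)·(4 − (-8)) = 12
  + (-2) · |1 -4; 2 4| = (-2)·(4 − (-8)) = -24
Sum: (0) + (12) + (-24) = -12

The determinant is -12.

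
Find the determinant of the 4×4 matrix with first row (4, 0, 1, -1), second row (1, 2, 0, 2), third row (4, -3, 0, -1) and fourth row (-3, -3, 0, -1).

Expand along column 3 (it has 3 zeros):
  + (1) · M_13   where M_13 = det([1 2 2; 4 -3 -1; -3 -3 -1]) = -28
det = (+1)·(1)·(-28) = -28

-28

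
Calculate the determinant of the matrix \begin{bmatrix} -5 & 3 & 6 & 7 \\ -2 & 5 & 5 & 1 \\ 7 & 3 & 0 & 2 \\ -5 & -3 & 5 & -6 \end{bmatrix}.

1943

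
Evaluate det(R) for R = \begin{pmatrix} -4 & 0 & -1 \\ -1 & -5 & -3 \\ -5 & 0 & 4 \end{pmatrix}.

The determinant is 105.

Expand along column 2:
  + (-5) · |-4 -1; -5 4| = (-5)·(-16 − 5) = 105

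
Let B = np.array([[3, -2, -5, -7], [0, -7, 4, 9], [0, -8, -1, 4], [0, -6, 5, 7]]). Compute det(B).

Expand along column 1 (it has 3 zeros):
  + (3) · M_11   where M_11 = det([-7 4 9; -8 -1 4; -6 5 7]) = -97
det = (+1)·(3)·(-97) = -291

det(B) = -291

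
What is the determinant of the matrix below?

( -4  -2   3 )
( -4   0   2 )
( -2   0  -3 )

32

Expand along column 2:
  − (-2) · |-4 2; -2 -3| = −(-2)·(12 − (-4)) = 32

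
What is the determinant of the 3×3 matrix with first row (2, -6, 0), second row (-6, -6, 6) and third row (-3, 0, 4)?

-84

Expand along row 1:
  + 2 · |-6 6; 0 4| = 2·(-24 − 0) = -48
  − (-6) · |-6 6; -3 4| = −(-6)·(-24 − (-18)) = -36
Sum: (-48) + (-36) = -84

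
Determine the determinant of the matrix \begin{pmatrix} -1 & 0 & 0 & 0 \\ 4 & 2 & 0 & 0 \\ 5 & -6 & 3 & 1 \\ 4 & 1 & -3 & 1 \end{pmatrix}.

The determinant is -12.

The matrix is block lower-triangular with a 2×2 block and a 2×2 block on the diagonal, so its determinant equals the product of the determinants of the diagonal blocks.
det of the 2×2 block = -2
det of the 2×2 block = 6
det = (-2)·(6) = -12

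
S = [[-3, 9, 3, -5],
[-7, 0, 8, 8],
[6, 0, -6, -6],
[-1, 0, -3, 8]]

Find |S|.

Expand along column 2 (it has 3 zeros):
  − (9) · M_12   where M_12 = det([-7 8 8; 6 -6 -6; -1 -3 8]) = -66
det = (-1)·(9)·(-66) = 594

det(S) = 594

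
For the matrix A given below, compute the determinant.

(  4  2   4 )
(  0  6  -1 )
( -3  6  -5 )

|A| = -18

Expand along column 1:
  + 4 · |6 -1; 6 -5| = 4·(-30 − (-6)) = -96
  + (-3) · |2 4; 6 -1| = (-3)·(-2 − 24) = 78
Sum: (-96) + (78) = -18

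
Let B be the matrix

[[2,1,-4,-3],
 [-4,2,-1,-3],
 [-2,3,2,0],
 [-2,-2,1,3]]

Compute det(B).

Expand along row 3 (it has 1 zero):
  + (-2) · M_31   where M_31 = det([1 -4 -3; 2 -1 -3; -2 1 3]) = 0
  − (3) · M_32   where M_32 = det([2 -4 -3; -4 -1 -3; -2 1 3]) = -54
  + (2) · M_33   where M_33 = det([2 1 -3; -4 2 -3; -2 -2 3]) = -18
det = (+1)·(-2)·(0) + (-1)·(3)·(-54) + (+1)·(2)·(-18) = 126

The determinant is 126.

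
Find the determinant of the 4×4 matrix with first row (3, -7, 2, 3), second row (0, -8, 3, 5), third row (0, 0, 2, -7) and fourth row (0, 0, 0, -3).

144

The matrix is upper triangular, so the determinant is the product of the diagonal entries:
det = (3) · (-8) · (2) · (-3) = 144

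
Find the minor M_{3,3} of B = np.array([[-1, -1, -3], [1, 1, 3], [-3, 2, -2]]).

Delete row 3 and column 3; the remaining 2×2 submatrix is [-1 -1; 1 1].
Its determinant is (-1)·1 − (-1)·1 = 0.

The minor is 0.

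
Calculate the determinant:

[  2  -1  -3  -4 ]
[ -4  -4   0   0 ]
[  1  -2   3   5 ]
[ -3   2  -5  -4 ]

Expand along row 2 (it has 2 zeros):
  − (-4) · M_21   where M_21 = det([-1 -3 -4; -2 3 5; 2 -5 -4]) = -35
  + (-4) · M_22   where M_22 = det([2 -3 -4; 1 3 5; -3 -5 -4]) = 43
det = (-1)·(-4)·(-35) + (+1)·(-4)·(43) = -312

-312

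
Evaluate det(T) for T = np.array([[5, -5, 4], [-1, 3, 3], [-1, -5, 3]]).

det(T) = 152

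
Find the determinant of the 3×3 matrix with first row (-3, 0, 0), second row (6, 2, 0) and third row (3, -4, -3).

The determinant is 18.

The matrix is lower triangular, so the determinant is the product of the diagonal entries:
det = (-3) · (2) · (-3) = 18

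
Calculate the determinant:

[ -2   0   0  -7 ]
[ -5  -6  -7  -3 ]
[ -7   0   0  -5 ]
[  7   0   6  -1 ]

Expand along column 2 (it has 3 zeros):
  + (-6) · M_22   where M_22 = det([-2 0 -7; -7 0 -5; 7 6 -1]) = 234
det = (+1)·(-6)·(234) = -1404

The determinant is -1404.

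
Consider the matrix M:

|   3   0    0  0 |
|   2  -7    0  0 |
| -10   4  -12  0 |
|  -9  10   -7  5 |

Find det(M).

M is lower triangular, so det(M) is the product of the diagonal entries:
det = (3) · (-7) · (-12) · (5) = 1260

det(M) = 1260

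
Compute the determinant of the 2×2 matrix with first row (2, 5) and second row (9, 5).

The determinant is -35.

det = 2·5 − 5·9 = 10 − 45 = -35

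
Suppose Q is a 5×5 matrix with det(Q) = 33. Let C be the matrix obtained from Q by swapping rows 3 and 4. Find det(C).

Swapping two rows multiplies the determinant by −1.
det(C) = (-1)·(33) = -33

|C| = -33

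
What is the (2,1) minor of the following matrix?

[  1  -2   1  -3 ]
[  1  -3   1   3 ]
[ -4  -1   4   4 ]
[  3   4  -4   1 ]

13

Delete row 2 and column 1; the remaining 3×3 submatrix is [-2 1 -3; -1 4 4; 4 -4 1].
Its determinant is 13.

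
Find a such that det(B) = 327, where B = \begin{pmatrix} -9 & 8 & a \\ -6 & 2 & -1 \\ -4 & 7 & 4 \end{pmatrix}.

a = -7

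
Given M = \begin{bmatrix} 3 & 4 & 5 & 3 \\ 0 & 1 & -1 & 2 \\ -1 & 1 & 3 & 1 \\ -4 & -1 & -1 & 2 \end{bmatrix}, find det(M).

24

Expand along row 2 (it has 1 zero):
  + (1) · M_22   where M_22 = det([3 5 3; -1 3 1; -4 -1 2]) = 50
  − (-1) · M_23   where M_23 = det([3 4 3; -1 1 1; -4 -1 2]) = 16
  + (2) · M_24   where M_24 = det([3 4 5; -1 1 3; -4 -1 -1]) = -21
det = (+1)·(1)·(50) + (-1)·(-1)·(16) + (+1)·(2)·(-21) = 24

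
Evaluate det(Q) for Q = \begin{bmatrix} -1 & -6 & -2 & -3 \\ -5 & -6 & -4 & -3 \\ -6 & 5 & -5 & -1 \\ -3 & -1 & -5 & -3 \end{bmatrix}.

78

Expand along row 1:
  + (-1) · M_11   where M_11 = det([-6 -4 -3; 5 -5 -1; -1 -5 -3]) = -34
  − (-6) · M_12   where M_12 = det([-5 -4 -3; -6 -5 -1; -3 -5 -3]) = -35
  + (-2) · M_13   where M_13 = det([-5 -6 -3; -6 5 -1; -3 -1 -3]) = 107
  − (-3) · M_14   where M_14 = det([-5 -6 -4; -6 5 -5; -3 -1 -5]) = 156
det = (+1)·(-1)·(-34) + (-1)·(-6)·(-35) + (+1)·(-2)·(107) + (-1)·(-3)·(156) = 78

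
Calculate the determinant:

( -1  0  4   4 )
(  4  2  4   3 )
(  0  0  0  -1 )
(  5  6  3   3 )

Expand along row 3 (it has 3 zeros):
  − (-1) · M_34   where M_34 = det([-1 0 4; 4 2 4; 5 6 3]) = 74
det = (-1)·(-1)·(74) = 74

74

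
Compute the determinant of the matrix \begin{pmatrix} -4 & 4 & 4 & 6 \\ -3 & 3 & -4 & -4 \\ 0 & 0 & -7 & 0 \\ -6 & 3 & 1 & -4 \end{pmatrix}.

-714

Expand along row 3 (it has 3 zeros):
  + (-7) · M_33   where M_33 = det([-4 4 6; -3 3 -4; -6 3 -4]) = 102
det = (+1)·(-7)·(102) = -714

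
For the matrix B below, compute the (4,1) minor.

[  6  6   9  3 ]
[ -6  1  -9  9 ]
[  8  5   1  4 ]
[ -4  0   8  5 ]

237

Delete row 4 and column 1; the remaining 3×3 submatrix is [6 9 3; 1 -9 9; 5 1 4].
Its determinant is 237.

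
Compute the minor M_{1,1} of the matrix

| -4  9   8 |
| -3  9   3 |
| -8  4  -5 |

Delete row 1 and column 1; the remaining 2×2 submatrix is [9 3; 4 -5].
Its determinant is 9·(-5) − 3·4 = -57.

The minor is -57.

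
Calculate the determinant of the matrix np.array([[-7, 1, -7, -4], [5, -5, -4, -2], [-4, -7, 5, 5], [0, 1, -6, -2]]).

Expand along row 4 (it has 1 zero):
  + (1) · M_42   where M_42 = det([-7 -7 -4; 5 -4 -2; -4 5 5]) = 153
  − (-6) · M_43   where M_43 = det([-7 1 -4; 5 -5 -2; -4 -7 5]) = 476
  + (-2) · M_44   where M_44 = det([-7 1 -7; 5 -5 -4; -4 -7 5]) = 747
det = (+1)·(1)·(153) + (-1)·(-6)·(476) + (+1)·(-2)·(747) = 1515

The determinant is 1515.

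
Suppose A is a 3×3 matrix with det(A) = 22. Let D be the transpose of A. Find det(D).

|D| = 22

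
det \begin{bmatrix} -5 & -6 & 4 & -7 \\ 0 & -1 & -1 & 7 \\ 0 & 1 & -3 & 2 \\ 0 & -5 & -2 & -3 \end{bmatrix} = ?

625

Expand along column 1 (it has 3 zeros):
  + (-5) · M_11   where M_11 = det([-1 -1 7; 1 -3 2; -5 -2 -3]) = -125
det = (+1)·(-5)·(-125) = 625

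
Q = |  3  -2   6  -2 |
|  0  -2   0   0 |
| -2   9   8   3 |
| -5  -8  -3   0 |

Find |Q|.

The determinant is 310.

Expand along row 2 (it has 3 zeros):
  + (-2) · M_22   where M_22 = det([3 6 -2; -2 8 3; -5 -3 0]) = -155
det = (+1)·(-2)·(-155) = 310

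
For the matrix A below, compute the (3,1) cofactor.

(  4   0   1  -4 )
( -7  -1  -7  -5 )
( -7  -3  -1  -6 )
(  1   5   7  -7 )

Delete row 3 and column 1; the remaining 3×3 submatrix is [0 1 -4; -1 -7 -5; 5 7 -7].
Its determinant is -144.
The cofactor carries sign (−1)^(3+1) = +1, so C_{3,1} = +(-144) = -144.

-144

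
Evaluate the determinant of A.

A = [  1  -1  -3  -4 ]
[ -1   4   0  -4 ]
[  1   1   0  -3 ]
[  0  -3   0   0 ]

Expand along row 4 (it has 3 zeros):
  + (-3) · M_42   where M_42 = det([1 -3 -4; -1 0 -4; 1 0 -3]) = 21
det = (+1)·(-3)·(21) = -63

det(A) = -63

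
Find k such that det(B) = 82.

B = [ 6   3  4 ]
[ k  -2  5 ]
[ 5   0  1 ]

k = 7

Expanding along the column containing k, det(B) is linear in k: det(B) = (-3)·k + (103).
Set (-3)·k + (103) = 82  ⇒  (-3)·k = -21  ⇒  k = 7.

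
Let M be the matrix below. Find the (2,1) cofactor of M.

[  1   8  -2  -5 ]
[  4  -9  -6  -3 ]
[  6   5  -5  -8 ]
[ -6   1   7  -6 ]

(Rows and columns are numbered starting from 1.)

Delete row 2 and column 1; the remaining 3×3 submatrix is [8 -2 -5; 5 -5 -8; 1 7 -6].
Its determinant is 444.
The cofactor carries sign (−1)^(2+1) = −1, so C_{2,1} = −(444) = -444.

-444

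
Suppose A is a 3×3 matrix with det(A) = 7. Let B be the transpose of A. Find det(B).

det(Aᵀ) = det(A).
det(B) = (1)·(7) = 7

det(B) = 7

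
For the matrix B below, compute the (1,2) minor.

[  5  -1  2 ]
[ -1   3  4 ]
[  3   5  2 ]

Delete row 1 and column 2; the remaining 2×2 submatrix is [-1 4; 3 2].
Its determinant is (-1)·2 − 4·3 = -14.

-14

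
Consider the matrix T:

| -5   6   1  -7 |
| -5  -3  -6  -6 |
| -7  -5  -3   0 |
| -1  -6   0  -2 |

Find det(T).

det(T) = -2399

Expand along row 3 (it has 1 zero):
  + (-7) · M_31   where M_31 = det([6 1 -7; -3 -6 -6; -6 0 -2]) = 354
  − (-5) · M_32   where M_32 = det([-5 1 -7; -5 -6 -6; -1 0 -2]) = -22
  + (-3) · M_33   where M_33 = det([-5 6 -7; -5 -3 -6; -1 -6 -2]) = -63
det = (+1)·(-7)·(354) + (-1)·(-5)·(-22) + (+1)·(-3)·(-63) = -2399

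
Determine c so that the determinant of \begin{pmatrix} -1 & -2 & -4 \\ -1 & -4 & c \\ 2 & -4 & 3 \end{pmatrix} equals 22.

-8

Expanding along the column containing c, det(A) is linear in c: det(A) = (-8)·c + (-42).
Set (-8)·c + (-42) = 22  ⇒  (-8)·c = 64  ⇒  c = -8.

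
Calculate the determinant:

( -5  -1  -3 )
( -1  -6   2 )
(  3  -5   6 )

49

Expand along column 1:
  + (-5) · |-6 2; -5 6| = (-5)·(-36 − (-10)) = 130
  − (-1) · |-1 -3; -5 6| = −(-1)·(-6 − 15) = -21
  + 3 · |-1 -3; -6 2| = 3·(-2 − 18) = -60
Sum: (130) + (-21) + (-60) = 49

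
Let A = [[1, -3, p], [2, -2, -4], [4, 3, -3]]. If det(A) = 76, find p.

p = 2

Expanding along the column containing p, det(A) is linear in p: det(A) = (14)·p + (48).
Set (14)·p + (48) = 76  ⇒  (14)·p = 28  ⇒  p = 2.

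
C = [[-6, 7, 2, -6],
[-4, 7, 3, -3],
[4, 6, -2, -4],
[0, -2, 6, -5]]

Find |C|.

-1788

Expand along row 4 (it has 1 zero):
  + (-2) · M_42   where M_42 = det([-6 2 -6; -4 3 -3; 4 -2 -4]) = 76
  − (6) · M_43   where M_43 = det([-6 7 -6; -4 7 -3; 4 6 -4]) = 176
  + (-5) · M_44   where M_44 = det([-6 7 2; -4 7 3; 4 6 -2]) = 116
det = (+1)·(-2)·(76) + (-1)·(6)·(176) + (+1)·(-5)·(116) = -1788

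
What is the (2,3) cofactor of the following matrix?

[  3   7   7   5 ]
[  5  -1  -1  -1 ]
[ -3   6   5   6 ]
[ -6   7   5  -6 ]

Delete row 2 and column 3; the remaining 3×3 submatrix is [3 7 5; -3 6 6; -6 7 -6].
Its determinant is -537.
The cofactor carries sign (−1)^(2+3) = −1, so C_{2,3} = −(-537) = 537.

537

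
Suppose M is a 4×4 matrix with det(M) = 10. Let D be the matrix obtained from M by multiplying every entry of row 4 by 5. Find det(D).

50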